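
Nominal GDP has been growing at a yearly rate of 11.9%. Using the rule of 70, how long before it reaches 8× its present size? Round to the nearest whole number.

approximately 18 years

At 11.9% it doubles every 70/11.9 ≈ 5.88 years.
Getting to 8× needs 3 doublings: 3 × 5.88 ≈ 18 years.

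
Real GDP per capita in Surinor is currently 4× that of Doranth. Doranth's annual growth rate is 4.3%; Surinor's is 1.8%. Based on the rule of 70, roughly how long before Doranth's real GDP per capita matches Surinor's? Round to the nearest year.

What matters is the difference: 2.5 pp.
Rule of 70 on the gap: the ratio halves every 70/2.5 ≈ 28.00 years.
A 4× gap closes after 2 halvings: 2 × 28.00 ≈ 56 years.

56 years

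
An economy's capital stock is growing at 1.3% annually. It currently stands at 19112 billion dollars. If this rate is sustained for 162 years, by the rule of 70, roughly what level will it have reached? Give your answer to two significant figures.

It doubles every 70/1.3 ≈ 53.85 years, so 162 years is 3.01 doublings.
2^3.01 ≈ 8.06; 19112 × 8.06 ≈ 150000 billion dollars.

≈ 150000 billion dollars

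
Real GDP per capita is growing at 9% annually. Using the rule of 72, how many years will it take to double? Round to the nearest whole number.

around 8 years

Doubling time ≈ 72 / 9 = 8.00 years.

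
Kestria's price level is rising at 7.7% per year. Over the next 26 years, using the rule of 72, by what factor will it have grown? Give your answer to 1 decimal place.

Doubling time ≈ 72/7.7 = 9.35 years.
26 years / 9.35 ≈ 2.78 doublings → factor 2^2.78 ≈ 6.9.

around 6.9 times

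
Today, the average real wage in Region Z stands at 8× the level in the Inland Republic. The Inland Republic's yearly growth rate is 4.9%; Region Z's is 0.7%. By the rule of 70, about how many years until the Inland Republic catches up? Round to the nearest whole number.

approximately 50 years

the Inland Republic gains on Region Z at 4.9% − 0.7% = 4.2 points a year.
At that relative rate the gap halves every 70/4.2 ≈ 16.67 years.
An 8× gap closes after 3 halvings: 3 × 16.67 ≈ 50 years.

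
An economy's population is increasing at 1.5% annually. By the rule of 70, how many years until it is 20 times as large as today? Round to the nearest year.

At 1.5% it doubles every 70/1.5 ≈ 46.67 years.
20× is log₂ 20 ≈ 4.32 doublings, so ≈ 4.32 × 46.67 = 202 years.

≈ 202 years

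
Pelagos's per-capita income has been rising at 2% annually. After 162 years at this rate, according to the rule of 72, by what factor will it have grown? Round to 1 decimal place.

Doubling time ≈ 72/2 = 36.00 years.
162 years / 36.00 ≈ 4.50 doublings → factor 2^4.50 ≈ 22.6.

around 22.6 times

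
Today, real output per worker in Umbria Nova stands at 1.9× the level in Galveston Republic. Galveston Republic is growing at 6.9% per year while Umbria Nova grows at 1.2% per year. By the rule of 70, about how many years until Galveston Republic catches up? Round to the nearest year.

Galveston Republic gains on Umbria Nova at 6.9% − 1.2% = 5.7 points a year.
At that relative rate the gap halves every 70/5.7 ≈ 12.28 years.
A 1.9× gap takes log₂(1.9) ≈ 0.93 halvings to close: 0.93 × 12.28 ≈ 11 years.

roughly 11 years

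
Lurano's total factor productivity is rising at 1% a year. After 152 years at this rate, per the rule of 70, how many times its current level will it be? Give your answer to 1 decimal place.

≈ 4.5 times

Doubling time ≈ 70/1 = 70.00 years.
152 years / 70.00 ≈ 2.17 doublings → factor 2^2.17 ≈ 4.5.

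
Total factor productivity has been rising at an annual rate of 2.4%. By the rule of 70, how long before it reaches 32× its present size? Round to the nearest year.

roughly 146 years

At 2.4% it doubles every 70/2.4 ≈ 29.17 years.
32× is 5 doublings, so 5 × 29.17 ≈ 146 years.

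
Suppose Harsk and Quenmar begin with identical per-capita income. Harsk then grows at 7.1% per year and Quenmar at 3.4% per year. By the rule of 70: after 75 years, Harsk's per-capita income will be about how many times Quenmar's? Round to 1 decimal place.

≈ 15.6 times

Rate gap = 7.1% − 3.4% = 3.7 points.
The ratio doubles every 70/3.7 ≈ 18.92 years.
75/18.92 ≈ 3.96 doublings → ratio ≈ 2^3.96 ≈ 15.6.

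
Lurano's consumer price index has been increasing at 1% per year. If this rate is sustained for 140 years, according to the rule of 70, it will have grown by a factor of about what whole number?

around 4 times

Doubling time ≈ 70/1 = 70.00 years.
140/70.00 ≈ 2 doublings, so about 2^2 = 4×.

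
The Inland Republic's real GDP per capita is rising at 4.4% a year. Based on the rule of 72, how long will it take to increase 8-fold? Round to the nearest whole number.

One doubling takes 72/4.4 = 16.36 years.
8 = 2^3, so 3 doublings → 49 years.

around 49 years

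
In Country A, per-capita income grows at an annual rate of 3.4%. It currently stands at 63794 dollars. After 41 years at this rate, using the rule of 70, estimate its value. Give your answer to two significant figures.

It doubles every 70/3.4 ≈ 20.59 years, so 41 years is 1.99 doublings.
2^1.99 ≈ 3.97; 63794 × 3.97 ≈ 250000 dollars.

≈ 250000 dollars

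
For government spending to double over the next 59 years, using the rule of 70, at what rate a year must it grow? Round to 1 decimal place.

around 1.2%

70 / 59 ≈ 1.19, so about 1.2% a year.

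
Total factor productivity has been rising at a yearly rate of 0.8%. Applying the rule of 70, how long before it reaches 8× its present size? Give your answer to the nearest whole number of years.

around 263 years

Doubling time ≈ 70/0.8 = 87.50 years.
Getting to 8× needs 3 doublings: 3 × 87.50 ≈ 263 years.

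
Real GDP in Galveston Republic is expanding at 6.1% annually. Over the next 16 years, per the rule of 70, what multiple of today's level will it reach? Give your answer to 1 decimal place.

around 2.6 times

Doubles every ≈ 11.48 years (70/6.1).
16 years is 1.39 doublings; 2^1.39 ≈ 2.6×.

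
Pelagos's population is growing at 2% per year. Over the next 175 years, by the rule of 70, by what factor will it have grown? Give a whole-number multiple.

At 2% one doubling takes ≈ 35.00 years; 175 years is 5 of them, so ×32.

around 32 times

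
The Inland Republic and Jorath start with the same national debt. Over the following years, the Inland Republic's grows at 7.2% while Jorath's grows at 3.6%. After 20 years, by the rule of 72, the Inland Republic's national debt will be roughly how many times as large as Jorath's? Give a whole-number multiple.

the Inland Republic pulls ahead at 3.6 pp per year, so the ratio doubles every 72/3.6 ≈ 20.00 years.
In 20 years that's 1.00 doublings: 2^1.00 ≈ 2.

approximately 2 times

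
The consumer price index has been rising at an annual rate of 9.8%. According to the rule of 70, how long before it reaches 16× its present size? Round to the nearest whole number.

Doubling time ≈ 70/9.8 = 7.14 years.
16× is 4 doublings, so 4 × 7.14 ≈ 29 years.

about 29 years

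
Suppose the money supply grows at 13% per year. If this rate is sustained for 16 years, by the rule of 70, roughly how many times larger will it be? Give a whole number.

70/13 ≈ 5.38 years per doubling.
16 years fits 3 doublings: 2^3 = 8.

8 times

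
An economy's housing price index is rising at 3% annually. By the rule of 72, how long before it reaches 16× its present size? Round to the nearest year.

At 3% it doubles every 72/3 ≈ 24.00 years.
16× is 4 doublings, so 4 × 24.00 ≈ 96 years.

96 years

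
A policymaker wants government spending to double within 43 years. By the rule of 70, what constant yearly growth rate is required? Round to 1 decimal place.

around 1.6%

70 / 43 ≈ 1.63, so about 1.6% per year.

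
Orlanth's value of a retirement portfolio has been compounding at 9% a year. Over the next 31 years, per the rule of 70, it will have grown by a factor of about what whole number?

Doubling time ≈ 70/9 = 7.78 years.
31/7.78 ≈ 4 doublings, so about 2^4 = 16×.

roughly 16 times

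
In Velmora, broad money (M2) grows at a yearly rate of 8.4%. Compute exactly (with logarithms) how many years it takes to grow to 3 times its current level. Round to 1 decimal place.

13.6 years

t = ln(3) / ln(1 + 0.084) = 1.0986 / 0.080658 ≈ 13.62.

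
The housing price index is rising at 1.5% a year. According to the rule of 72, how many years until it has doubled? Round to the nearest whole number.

72/1.5 ≈ 48.00, so it doubles roughly every 48 years.

about 48 years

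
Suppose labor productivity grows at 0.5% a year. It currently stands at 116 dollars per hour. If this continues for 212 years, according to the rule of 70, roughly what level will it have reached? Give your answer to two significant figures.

It doubles every 70/0.5 ≈ 140.00 years, so 212 years is 1.51 doublings.
2^1.51 ≈ 2.85; 116 × 2.85 ≈ 330 dollars per hour.

roughly 330 dollars per hour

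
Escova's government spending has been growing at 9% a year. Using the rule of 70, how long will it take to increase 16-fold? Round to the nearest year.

roughly 31 years

At 9% it doubles every 70/9 ≈ 7.78 years.
16 = 2^4, so 4 doublings → 31 years.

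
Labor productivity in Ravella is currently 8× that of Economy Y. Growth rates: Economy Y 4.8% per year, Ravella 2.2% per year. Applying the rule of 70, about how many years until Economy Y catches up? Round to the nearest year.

Economy Y gains on Ravella at 4.8% − 2.2% = 2.6 points a year.
At that relative rate the gap halves every 70/2.6 ≈ 26.92 years.
An 8× gap closes after 3 halvings: 3 × 26.92 ≈ 81 years.

approximately 81 years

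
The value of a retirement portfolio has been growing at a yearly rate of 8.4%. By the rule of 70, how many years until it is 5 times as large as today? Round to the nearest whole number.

around 19 years

Doubling time ≈ 70/8.4 = 8.33 years.
Reaching 5× takes log₂(5) ≈ 2.32 doublings.
2.32 × 8.33 ≈ 19 years.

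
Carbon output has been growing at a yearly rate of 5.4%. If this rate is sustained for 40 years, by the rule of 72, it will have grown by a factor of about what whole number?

72/5.4 ≈ 13.33 years per doubling.
40 years fits 3 doublings: 2^3 = 8.

around 8 times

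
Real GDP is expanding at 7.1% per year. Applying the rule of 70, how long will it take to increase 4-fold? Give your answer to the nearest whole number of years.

Doubling time ≈ 70/7.1 = 9.86 years.
Getting to 4× needs 2 doublings: 2 × 9.86 ≈ 20 years.

about 20 years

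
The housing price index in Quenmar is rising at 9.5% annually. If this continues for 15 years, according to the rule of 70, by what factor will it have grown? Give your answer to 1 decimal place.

4.1 times

Doubles every ≈ 7.37 years (70/9.5).
15 years is 2.04 doublings; 2^2.04 ≈ 4.1×.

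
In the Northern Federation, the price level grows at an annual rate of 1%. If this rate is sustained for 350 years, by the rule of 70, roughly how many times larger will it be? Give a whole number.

≈ 32 times

70/1 ≈ 70.00 years per doubling.
350 years fits 5 doublings: 2^5 = 32.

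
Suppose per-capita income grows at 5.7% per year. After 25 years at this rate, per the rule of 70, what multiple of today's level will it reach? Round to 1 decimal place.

Doubling time ≈ 70/5.7 = 12.28 years.
25 years / 12.28 ≈ 2.04 doublings → factor 2^2.04 ≈ 4.1.

≈ 4.1 times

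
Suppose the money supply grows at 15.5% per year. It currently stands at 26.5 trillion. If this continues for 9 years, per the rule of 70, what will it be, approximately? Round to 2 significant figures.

about 110 trillion

Doubling time ≈ 70/15.5 = 4.52 years.
9 years is 9/4.52 ≈ 1.99 doublings, a factor of 2^1.99 ≈ 3.97.
26.5 × 3.97 ≈ 110 trillion.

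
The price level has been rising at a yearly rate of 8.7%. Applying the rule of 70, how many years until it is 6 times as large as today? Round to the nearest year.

At 8.7% it doubles every 70/8.7 ≈ 8.05 years.
6× is log₂ 6 ≈ 2.58 doublings, so ≈ 2.58 × 8.05 = 21 years.

21 years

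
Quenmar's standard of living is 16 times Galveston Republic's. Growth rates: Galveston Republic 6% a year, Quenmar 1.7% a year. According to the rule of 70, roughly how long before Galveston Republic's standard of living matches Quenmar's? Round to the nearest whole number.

65 years

What matters is the difference: 4.3 pp.
Rule of 70 on the gap: the ratio halves every 70/4.3 ≈ 16.28 years.
A 16 times gap closes after 4 halvings: 4 × 16.28 ≈ 65 years.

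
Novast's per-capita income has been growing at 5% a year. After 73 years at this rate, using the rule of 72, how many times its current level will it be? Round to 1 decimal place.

Doubling time ≈ 72/5 = 14.40 years.
73 years / 14.40 ≈ 5.07 doublings → factor 2^5.07 ≈ 33.6.

about 33.6 times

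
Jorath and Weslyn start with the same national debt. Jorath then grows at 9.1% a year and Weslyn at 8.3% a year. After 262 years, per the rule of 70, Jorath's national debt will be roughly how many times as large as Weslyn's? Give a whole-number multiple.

approximately 8 times

Only the 0.8-point difference matters.
70/0.8 ≈ 87.50 years per doubling of the ratio; 262 years gives 2.99 doublings, so ≈ 8×.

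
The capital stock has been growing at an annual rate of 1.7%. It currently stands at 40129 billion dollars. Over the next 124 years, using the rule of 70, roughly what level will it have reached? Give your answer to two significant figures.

It doubles every 70/1.7 ≈ 41.18 years, so 124 years is 3.01 doublings.
2^3.01 ≈ 8.06; 40129 × 8.06 ≈ 320000 billion dollars.

roughly 320000 billion dollars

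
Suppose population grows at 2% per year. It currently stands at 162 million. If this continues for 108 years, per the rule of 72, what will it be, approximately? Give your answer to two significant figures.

around 1300 million

Doubling time ≈ 72/2 = 36.00 years.
108 years is 108/36.00 ≈ 3.00 doublings, a factor of 2^3.00 ≈ 8.00.
162 × 8.00 ≈ 1300 million.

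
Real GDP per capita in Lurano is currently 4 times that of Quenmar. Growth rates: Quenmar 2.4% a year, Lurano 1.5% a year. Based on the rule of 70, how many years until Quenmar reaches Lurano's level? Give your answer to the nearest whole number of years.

about 156 years

The growth-rate gap is 2.4% − 1.5% = 0.9 percentage points.
So the ratio between them halves every 70/0.9 ≈ 77.78 years.
A 4 times gap closes after 2 halvings: 2 × 77.78 ≈ 156 years.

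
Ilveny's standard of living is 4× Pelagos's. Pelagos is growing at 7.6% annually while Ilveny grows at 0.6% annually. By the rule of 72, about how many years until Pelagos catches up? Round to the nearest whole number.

Pelagos gains on Ilveny at 7.6% − 0.6% = 7 points a year.
At that relative rate the gap halves every 72/7 ≈ 10.29 years.
A 4× gap closes after 2 halvings: 2 × 10.29 ≈ 21 years.

roughly 21 years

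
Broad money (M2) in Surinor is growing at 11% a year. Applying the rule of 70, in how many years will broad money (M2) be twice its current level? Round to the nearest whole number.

70/11 ≈ 6.36, so it doubles roughly every 6 years.

≈ 6 years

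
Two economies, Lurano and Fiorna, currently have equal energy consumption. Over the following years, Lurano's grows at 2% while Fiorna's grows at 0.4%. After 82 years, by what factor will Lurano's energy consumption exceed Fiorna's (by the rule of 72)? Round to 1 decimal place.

approximately 3.5 times

Lurano pulls ahead at 1.6 pp per year, so the ratio doubles every 72/1.6 ≈ 45.00 years.
In 82 years that's 1.82 doublings: 2^1.82 ≈ 3.5.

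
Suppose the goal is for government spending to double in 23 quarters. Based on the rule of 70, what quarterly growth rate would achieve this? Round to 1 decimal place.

≈ 3.0%

70 / 23 ≈ 3.04, so about 3.0% per quarter.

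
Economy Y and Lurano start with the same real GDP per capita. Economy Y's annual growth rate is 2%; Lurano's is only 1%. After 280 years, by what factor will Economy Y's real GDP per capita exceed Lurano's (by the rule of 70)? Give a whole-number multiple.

Economy Y pulls ahead at 1 pp per year, so the ratio doubles every 70/1 ≈ 70.00 years.
In 280 years that's 4.00 doublings: 2^4.00 ≈ 16.

about 16 times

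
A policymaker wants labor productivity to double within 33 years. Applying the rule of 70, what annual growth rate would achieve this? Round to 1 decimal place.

approximately 2.1%

70 / 33 ≈ 2.12, so about 2.1% a year.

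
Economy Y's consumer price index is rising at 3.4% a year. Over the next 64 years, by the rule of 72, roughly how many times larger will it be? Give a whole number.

At 3.4% one doubling takes ≈ 21.18 years; 64 years is 3 of them, so ×8.

around 8 times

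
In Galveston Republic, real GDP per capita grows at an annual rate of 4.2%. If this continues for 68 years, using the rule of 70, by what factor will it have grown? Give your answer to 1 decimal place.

≈ 16.9 times

Doubling time ≈ 70/4.2 = 16.67 years.
68 years / 16.67 ≈ 4.08 doublings → factor 2^4.08 ≈ 16.9.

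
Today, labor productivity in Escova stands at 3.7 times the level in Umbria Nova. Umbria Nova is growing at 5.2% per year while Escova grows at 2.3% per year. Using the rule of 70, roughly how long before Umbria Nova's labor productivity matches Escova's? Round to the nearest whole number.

≈ 46 years

Umbria Nova gains on Escova at 5.2% − 2.3% = 2.9 points a year.
At that relative rate the gap halves every 70/2.9 ≈ 24.14 years.
A 3.7 times gap takes log₂(3.7) ≈ 1.89 halvings to close: 1.89 × 24.14 ≈ 46 years.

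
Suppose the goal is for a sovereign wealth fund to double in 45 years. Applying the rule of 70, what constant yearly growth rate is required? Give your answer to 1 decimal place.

70 / 45 ≈ 1.56, so about 1.6% per year.

about 1.6% per year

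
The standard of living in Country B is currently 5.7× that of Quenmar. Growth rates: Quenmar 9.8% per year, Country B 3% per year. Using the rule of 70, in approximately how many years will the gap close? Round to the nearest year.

The growth-rate gap is 9.8% − 3% = 6.8 percentage points.
So the ratio between them halves every 70/6.8 ≈ 10.29 years.
A 5.7× gap takes log₂(5.7) ≈ 2.51 halvings to close: 2.51 × 10.29 ≈ 26 years.

roughly 26 years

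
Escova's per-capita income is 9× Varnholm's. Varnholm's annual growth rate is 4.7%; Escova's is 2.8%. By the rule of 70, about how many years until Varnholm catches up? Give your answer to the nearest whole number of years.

about 117 years

The growth-rate gap is 4.7% − 2.8% = 1.9 percentage points.
So the ratio between them halves every 70/1.9 ≈ 36.84 years.
A 9× gap takes log₂(9) ≈ 3.17 halvings to close: 3.17 × 36.84 ≈ 117 years.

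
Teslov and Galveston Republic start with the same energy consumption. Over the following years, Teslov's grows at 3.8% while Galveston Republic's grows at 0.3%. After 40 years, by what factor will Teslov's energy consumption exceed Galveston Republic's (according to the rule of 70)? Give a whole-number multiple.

approximately 4 times

Only the 3.5-point difference matters.
70/3.5 ≈ 20.00 years per doubling of the ratio; 40 years gives 2.00 doublings, so ≈ 4×.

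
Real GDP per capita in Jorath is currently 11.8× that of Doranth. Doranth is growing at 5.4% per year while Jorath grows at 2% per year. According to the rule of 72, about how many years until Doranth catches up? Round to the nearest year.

roughly 75 years

The growth-rate gap is 5.4% − 2% = 3.4 percentage points.
So the ratio between them halves every 72/3.4 ≈ 21.18 years.
An 11.8× gap takes log₂(11.8) ≈ 3.56 halvings to close: 3.56 × 21.18 ≈ 75 years.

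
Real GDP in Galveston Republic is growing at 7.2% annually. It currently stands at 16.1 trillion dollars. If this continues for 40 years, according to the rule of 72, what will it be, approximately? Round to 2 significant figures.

around 260 trillion dollars

It doubles every 72/7.2 ≈ 10.00 years, so 40 years is 4.00 doublings.
2^4.00 ≈ 16.00; 16.1 × 16.00 ≈ 260 trillion dollars.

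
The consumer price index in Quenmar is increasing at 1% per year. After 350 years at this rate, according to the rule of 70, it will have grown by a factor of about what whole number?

around 32 times

70/1 ≈ 70.00 years per doubling.
350 years fits 5 doublings: 2^5 = 32.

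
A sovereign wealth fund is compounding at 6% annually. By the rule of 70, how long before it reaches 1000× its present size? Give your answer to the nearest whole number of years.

One doubling takes 70/6 = 11.67 years.
Reaching 1000× takes log₂(1000) ≈ 9.97 doublings.
9.97 × 11.67 ≈ 116 years.

around 116 years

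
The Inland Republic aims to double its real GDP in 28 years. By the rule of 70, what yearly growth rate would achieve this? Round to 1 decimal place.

70 / 28 ≈ 2.50, so about 2.5% per year.

2.5% per year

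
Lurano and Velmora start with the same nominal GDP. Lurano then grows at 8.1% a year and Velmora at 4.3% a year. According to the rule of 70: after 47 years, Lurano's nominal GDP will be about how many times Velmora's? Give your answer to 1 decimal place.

≈ 5.9 times

Only the 3.8-point difference matters.
70/3.8 ≈ 18.42 years per doubling of the ratio; 47 years gives 2.55 doublings, so ≈ 5.9×.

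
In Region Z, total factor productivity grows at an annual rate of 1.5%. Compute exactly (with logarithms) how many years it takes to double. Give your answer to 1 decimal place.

t = ln(2) / ln(1 + 0.015) = 0.6931 / 0.014889 ≈ 46.55.

46.6 years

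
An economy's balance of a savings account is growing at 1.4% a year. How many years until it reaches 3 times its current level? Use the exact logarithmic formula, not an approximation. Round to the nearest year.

t = ln(3) / ln(1 + 0.014) = 1.0986 / 0.013903 ≈ 79.02.
≈ 79 years.

79 years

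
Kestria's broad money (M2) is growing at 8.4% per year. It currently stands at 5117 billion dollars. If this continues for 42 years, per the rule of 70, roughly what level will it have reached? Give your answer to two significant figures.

It doubles every 70/8.4 ≈ 8.33 years, so 42 years is 5.04 doublings.
2^5.04 ≈ 32.90; 5117 × 32.90 ≈ 170000 billion dollars.

roughly 170000 billion dollars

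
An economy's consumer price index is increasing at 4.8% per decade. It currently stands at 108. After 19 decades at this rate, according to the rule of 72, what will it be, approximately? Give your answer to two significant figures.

It doubles every 72/4.8 ≈ 15.00 decades, so 19 decades is 1.27 doublings.
2^1.27 ≈ 2.41; 108 × 2.41 ≈ 260.

260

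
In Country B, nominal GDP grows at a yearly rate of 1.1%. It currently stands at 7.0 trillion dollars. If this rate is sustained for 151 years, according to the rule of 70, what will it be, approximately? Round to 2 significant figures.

It doubles every 70/1.1 ≈ 63.64 years, so 151 years is 2.37 doublings.
2^2.37 ≈ 5.17; 7.0 × 5.17 ≈ 36 trillion dollars.

about 36 trillion dollars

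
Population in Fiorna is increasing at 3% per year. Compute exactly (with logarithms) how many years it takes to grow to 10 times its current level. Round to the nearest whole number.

t = ln(10) / ln(1 + 0.03) = 2.3026 / 0.029559 ≈ 77.90.
≈ 78 years.

78 years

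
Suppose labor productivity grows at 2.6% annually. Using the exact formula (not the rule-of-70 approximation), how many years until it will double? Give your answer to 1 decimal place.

t = ln(2) / ln(1 + 0.026) = 0.6931 / 0.025668 ≈ 27.00.

27.0 years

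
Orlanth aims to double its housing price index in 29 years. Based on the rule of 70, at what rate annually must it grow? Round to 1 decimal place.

≈ 2.4%

70 / 29 ≈ 2.41, so about 2.4% annually.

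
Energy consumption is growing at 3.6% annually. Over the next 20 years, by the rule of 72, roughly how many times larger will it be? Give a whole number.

Doubling time ≈ 72/3.6 = 20.00 years.
20/20.00 ≈ 1 doubling, so about 2^1 = 2×.

roughly 2 times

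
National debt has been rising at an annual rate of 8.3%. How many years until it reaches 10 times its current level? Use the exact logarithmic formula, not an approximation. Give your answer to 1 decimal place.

28.9 years

t = ln(10) / ln(1 + 0.083) = 2.3026 / 0.079735 ≈ 28.88.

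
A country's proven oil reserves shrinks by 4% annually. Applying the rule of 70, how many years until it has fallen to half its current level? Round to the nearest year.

approximately 18 years

Halving time ≈ 70 / 4 = 17.50 → 18 years.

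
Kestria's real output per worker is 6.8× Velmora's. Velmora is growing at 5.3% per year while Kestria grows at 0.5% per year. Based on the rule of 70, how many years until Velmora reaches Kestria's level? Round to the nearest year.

Velmora gains on Kestria at 5.3% − 0.5% = 4.8 points a year.
At that relative rate the gap halves every 70/4.8 ≈ 14.58 years.
A 6.8× gap takes log₂(6.8) ≈ 2.77 halvings to close: 2.77 × 14.58 ≈ 40 years.

about 40 years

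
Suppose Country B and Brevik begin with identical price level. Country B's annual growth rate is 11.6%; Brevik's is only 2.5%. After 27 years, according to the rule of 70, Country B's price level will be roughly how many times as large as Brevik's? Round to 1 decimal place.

Rate gap = 11.6% − 2.5% = 9.1 points.
The ratio doubles every 70/9.1 ≈ 7.69 years.
27/7.69 ≈ 3.51 doublings → ratio ≈ 2^3.51 ≈ 11.4.

≈ 11.4 times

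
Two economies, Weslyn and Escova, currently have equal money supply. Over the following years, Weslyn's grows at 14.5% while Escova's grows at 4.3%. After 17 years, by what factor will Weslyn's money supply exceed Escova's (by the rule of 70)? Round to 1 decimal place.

Weslyn pulls ahead at 10.2 pp per year, so the ratio doubles every 70/10.2 ≈ 6.86 years.
In 17 years that's 2.48 doublings: 2^2.48 ≈ 5.6.

around 5.6 times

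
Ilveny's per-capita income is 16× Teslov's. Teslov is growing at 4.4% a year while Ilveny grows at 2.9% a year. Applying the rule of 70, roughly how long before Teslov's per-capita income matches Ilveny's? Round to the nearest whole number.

Teslov gains on Ilveny at 4.4% − 2.9% = 1.5 points a year.
At that relative rate the gap halves every 70/1.5 ≈ 46.67 years.
A 16× gap closes after 4 halvings: 4 × 46.67 ≈ 187 years.

around 187 years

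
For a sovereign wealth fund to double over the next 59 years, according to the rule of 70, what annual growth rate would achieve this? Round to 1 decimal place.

70 / 59 ≈ 1.19, so about 1.2% annually.

around 1.2% annually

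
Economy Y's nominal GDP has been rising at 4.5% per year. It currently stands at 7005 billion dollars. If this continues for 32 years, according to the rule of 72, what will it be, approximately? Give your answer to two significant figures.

Doubling time ≈ 72/4.5 = 16.00 years.
32 years is 32/16.00 ≈ 2.00 doublings, a factor of 2^2.00 ≈ 4.00.
7005 × 4.00 ≈ 28000 billion dollars.

about 28000 billion dollars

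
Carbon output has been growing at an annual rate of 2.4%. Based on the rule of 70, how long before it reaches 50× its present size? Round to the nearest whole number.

One doubling takes 70/2.4 = 29.17 years.
Reaching 50× takes log₂(50) ≈ 5.64 doublings.
5.64 × 29.17 ≈ 165 years.

approximately 165 years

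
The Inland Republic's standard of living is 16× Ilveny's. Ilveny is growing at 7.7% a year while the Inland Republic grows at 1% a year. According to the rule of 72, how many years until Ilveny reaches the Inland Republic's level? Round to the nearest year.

What matters is the difference: 6.7 pp.
Rule of 72 on the gap: the ratio halves every 72/6.7 ≈ 10.75 years.
A 16× gap closes after 4 halvings: 4 × 10.75 ≈ 43 years.

roughly 43 years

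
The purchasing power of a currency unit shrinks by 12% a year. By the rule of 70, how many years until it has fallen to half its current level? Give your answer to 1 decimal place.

≈ 5.8 years

The rule works in reverse for decay: 70/12 ≈ 5.83 years to halve.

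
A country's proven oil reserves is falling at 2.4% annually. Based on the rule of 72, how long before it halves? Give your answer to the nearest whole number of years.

Halving time ≈ 72 / 2.4 = 30.00 → 30 years.

about 30 years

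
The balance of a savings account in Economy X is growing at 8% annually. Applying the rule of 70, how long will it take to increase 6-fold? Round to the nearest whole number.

around 23 years

Doubling time ≈ 70/8 = 8.75 years.
Reaching 6× takes log₂(6) ≈ 2.58 doublings.
2.58 × 8.75 ≈ 23 years.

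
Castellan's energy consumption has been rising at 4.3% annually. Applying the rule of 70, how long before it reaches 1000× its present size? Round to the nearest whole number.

Doubling time ≈ 70/4.3 = 16.28 years.
Reaching 1000× takes log₂(1000) ≈ 9.97 doublings.
9.97 × 16.28 ≈ 162 years.

approximately 162 years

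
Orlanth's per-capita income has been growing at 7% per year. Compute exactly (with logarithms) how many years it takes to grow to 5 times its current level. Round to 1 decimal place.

23.8 years

t = ln(5) / ln(1 + 0.07) = 1.6094 / 0.067659 ≈ 23.79.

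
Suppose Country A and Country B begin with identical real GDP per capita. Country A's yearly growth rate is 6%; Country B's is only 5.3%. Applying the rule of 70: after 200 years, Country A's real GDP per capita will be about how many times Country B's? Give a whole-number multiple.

4 times

Rate gap = 6% − 5.3% = 0.7 points.
The ratio doubles every 70/0.7 ≈ 100.00 years.
200/100.00 ≈ 2.00 doublings → ratio ≈ 2^2.00 ≈ 4.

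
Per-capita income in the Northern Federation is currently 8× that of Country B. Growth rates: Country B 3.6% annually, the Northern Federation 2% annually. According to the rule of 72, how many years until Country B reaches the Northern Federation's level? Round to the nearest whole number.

about 135 years

What matters is the difference: 1.6 pp.
Rule of 72 on the gap: the ratio halves every 72/1.6 ≈ 45.00 years.
An 8× gap closes after 3 halvings: 3 × 45.00 ≈ 135 years.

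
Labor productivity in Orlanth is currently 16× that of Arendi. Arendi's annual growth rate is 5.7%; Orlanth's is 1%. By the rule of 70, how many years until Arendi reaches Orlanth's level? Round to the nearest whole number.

roughly 60 years

The growth-rate gap is 5.7% − 1% = 4.7 percentage points.
So the ratio between them halves every 70/4.7 ≈ 14.89 years.
A 16× gap closes after 4 halvings: 4 × 14.89 ≈ 60 years.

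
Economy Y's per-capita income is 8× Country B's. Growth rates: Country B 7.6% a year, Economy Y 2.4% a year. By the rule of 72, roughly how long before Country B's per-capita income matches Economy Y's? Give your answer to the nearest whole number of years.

The growth-rate gap is 7.6% − 2.4% = 5.2 percentage points.
So the ratio between them halves every 72/5.2 ≈ 13.85 years.
An 8× gap closes after 3 halvings: 3 × 13.85 ≈ 42 years.

about 42 years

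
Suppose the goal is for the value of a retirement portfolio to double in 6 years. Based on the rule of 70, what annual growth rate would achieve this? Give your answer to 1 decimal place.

70 / 6 ≈ 11.67, so about 11.7% annually.

about 11.7% annually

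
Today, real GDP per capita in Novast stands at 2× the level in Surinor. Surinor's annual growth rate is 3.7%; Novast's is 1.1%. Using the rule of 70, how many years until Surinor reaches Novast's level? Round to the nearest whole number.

What matters is the difference: 2.6 pp.
Rule of 70 on the gap: the ratio halves every 70/2.6 ≈ 26.92 years.
A 2× gap closes after 1 halving: 1 × 26.92 ≈ 27 years.

roughly 27 years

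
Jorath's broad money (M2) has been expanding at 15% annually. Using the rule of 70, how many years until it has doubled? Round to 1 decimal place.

Doubling time ≈ 70 / 15 = 4.67 years.

around 4.7 years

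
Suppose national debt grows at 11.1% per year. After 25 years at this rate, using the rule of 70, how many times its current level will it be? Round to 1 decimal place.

Doubles every ≈ 6.31 years (70/11.1).
25 years is 3.96 doublings; 2^3.96 ≈ 15.6×.

15.6 times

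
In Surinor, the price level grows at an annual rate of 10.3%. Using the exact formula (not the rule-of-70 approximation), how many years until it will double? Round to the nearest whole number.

t = ln(2) / ln(1 + 0.103) = 0.6931 / 0.098034 ≈ 7.07.
≈ 7 years.

7 years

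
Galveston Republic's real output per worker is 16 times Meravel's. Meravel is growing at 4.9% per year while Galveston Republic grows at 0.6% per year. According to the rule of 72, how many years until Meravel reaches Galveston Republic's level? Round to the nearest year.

roughly 67 years

The growth-rate gap is 4.9% − 0.6% = 4.3 percentage points.
So the ratio between them halves every 72/4.3 ≈ 16.74 years.
A 16 times gap closes after 4 halvings: 4 × 16.74 ≈ 67 years.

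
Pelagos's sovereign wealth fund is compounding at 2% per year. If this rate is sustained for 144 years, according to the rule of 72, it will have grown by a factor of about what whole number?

16 times

At 2% one doubling takes ≈ 36.00 years; 144 years is 4 of them, so ×16.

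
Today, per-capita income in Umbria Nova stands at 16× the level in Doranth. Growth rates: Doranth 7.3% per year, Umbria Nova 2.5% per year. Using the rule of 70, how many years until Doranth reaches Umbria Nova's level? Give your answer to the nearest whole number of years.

≈ 58 years

The growth-rate gap is 7.3% − 2.5% = 4.8 percentage points.
So the ratio between them halves every 70/4.8 ≈ 14.58 years.
A 16× gap closes after 4 halvings: 4 × 14.58 ≈ 58 years.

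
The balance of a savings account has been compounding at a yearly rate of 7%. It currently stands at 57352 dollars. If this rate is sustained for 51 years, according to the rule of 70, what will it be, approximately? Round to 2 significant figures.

It doubles every 70/7 ≈ 10.00 years, so 51 years is 5.10 doublings.
2^5.10 ≈ 34.30; 57352 × 34.30 ≈ 2000000 dollars.

2000000 dollars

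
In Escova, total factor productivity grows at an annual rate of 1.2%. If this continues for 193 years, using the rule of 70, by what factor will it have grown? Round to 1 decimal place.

roughly 9.9 times

Doubles every ≈ 58.33 years (70/1.2).
193 years is 3.31 doublings; 2^3.31 ≈ 9.9×.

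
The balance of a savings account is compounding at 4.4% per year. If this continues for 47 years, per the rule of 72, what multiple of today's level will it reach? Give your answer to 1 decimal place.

about 7.3 times

Doubles every ≈ 16.36 years (72/4.4).
47 years is 2.87 doublings; 2^2.87 ≈ 7.3×.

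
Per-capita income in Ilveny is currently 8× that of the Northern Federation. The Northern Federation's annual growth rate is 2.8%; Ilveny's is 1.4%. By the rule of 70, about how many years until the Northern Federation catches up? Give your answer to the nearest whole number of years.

the Northern Federation gains on Ilveny at 2.8% − 1.4% = 1.4 points a year.
At that relative rate the gap halves every 70/1.4 ≈ 50.00 years.
An 8× gap closes after 3 halvings: 3 × 50.00 ≈ 150 years.

approximately 150 years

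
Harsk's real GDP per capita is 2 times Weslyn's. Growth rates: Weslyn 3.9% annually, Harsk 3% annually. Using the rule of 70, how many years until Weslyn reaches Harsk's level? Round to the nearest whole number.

The growth-rate gap is 3.9% − 3% = 0.9 percentage points.
So the ratio between them halves every 70/0.9 ≈ 77.78 years.
A 2 times gap closes after 1 halving: 1 × 77.78 ≈ 78 years.

about 78 years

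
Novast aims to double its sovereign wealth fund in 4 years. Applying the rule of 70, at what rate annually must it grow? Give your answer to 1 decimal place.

17.5%

70 / 4 ≈ 17.50, so about 17.5% annually.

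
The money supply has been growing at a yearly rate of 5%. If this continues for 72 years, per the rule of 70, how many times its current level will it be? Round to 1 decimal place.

approximately 35.3 times

Doubling time ≈ 70/5 = 14.00 years.
72 years / 14.00 ≈ 5.14 doublings → factor 2^5.14 ≈ 35.3.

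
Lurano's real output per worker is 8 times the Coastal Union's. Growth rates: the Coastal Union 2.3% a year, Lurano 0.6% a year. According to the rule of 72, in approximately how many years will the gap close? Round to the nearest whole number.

about 127 years

What matters is the difference: 1.7 pp.
Rule of 72 on the gap: the ratio halves every 72/1.7 ≈ 42.35 years.
An 8 times gap closes after 3 halvings: 3 × 42.35 ≈ 127 years.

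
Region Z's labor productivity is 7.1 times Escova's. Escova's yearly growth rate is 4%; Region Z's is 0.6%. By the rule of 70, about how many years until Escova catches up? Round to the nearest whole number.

The growth-rate gap is 4% − 0.6% = 3.4 percentage points.
So the ratio between them halves every 70/3.4 ≈ 20.59 years.
A 7.1 times gap takes log₂(7.1) ≈ 2.83 halvings to close: 2.83 × 20.59 ≈ 58 years.

approximately 58 years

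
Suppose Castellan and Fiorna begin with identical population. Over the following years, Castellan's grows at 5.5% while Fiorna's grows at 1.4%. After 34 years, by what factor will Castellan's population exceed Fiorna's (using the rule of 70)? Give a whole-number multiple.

around 4 times

Only the 4.1-point difference matters.
70/4.1 ≈ 17.07 years per doubling of the ratio; 34 years gives 1.99 doublings, so ≈ 4×.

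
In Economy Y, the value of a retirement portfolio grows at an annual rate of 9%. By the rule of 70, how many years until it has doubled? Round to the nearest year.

roughly 8 years

At 9%, doubling takes about 70/9 = 7.78 years.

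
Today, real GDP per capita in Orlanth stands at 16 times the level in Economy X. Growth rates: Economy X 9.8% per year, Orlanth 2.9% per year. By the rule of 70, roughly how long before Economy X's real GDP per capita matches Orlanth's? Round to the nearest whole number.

Economy X gains on Orlanth at 9.8% − 2.9% = 6.9 points a year.
At that relative rate the gap halves every 70/6.9 ≈ 10.14 years.
A 16 times gap closes after 4 halvings: 4 × 10.14 ≈ 41 years.

roughly 41 years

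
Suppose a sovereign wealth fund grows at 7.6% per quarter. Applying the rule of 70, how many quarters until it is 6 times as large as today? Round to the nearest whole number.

approximately 24 quarters

At 7.6% it doubles every 70/7.6 ≈ 9.21 quarters.
Reaching 6× takes log₂(6) ≈ 2.58 doublings.
2.58 × 9.21 ≈ 24 quarters.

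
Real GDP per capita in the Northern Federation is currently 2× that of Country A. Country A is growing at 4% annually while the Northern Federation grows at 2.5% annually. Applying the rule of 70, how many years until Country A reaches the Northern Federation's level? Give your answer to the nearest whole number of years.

roughly 47 years

Country A gains on the Northern Federation at 4% − 2.5% = 1.5 points a year.
At that relative rate the gap halves every 70/1.5 ≈ 46.67 years.
A 2× gap closes after 1 halving: 1 × 46.67 ≈ 47 years.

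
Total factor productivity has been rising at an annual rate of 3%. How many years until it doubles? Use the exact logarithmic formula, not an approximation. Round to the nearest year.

23 years

t = ln(2) / ln(1 + 0.03) = 0.6931 / 0.029559 ≈ 23.45.
≈ 23 years.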